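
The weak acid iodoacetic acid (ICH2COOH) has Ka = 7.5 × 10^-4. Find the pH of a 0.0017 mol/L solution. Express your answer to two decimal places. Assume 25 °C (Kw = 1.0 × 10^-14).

pH = 3.09

ICH2COOH ⇌ ICH2COO- + H+
Let x = [H+] at equilibrium. Ka = x²/(0.0017 − x).
x is not negligible relative to C₀; solve x² + 0.00075·x − 1.27e-06 = 0.
x = [−0.00075 + √(0.00075² + 5.1e-06)]/2 = 8.15 × 10^-4 M
pH = −log(8.15 × 10^-4) = 3.09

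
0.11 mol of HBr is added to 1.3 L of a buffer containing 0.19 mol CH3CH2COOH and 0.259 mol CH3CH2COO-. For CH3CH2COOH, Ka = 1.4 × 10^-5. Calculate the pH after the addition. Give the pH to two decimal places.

pH = 4.55

Added H+ converts CH3CH2COO- to CH3CH2COOH: CH3CH2COOH → 0.3 mol, CH3CH2COO- → 0.149 mol.
pKa = −log(1.4 × 10^-5) = 4.854
Henderson–Hasselbalch with mole ratio 0.149/0.3: pH = 4.854 + (-0.304)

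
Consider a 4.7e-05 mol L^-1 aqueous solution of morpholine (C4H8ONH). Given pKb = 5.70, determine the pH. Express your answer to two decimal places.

pH = 8.94

C4H8ONH + H2O ⇌ C4H8ONH2+ + OH-
Kb = 10^(−5.70) = 2.00 × 10^-6
From the ICE table, Kb = [OH-]²/(4.7e-05 − [OH-]) = 2.00 × 10^-6.
The 5% rule fails; solving [OH-]² + Kb·[OH-] − Kb·C₀ = 0 exactly:
[OH-] = [−2e-06 + √(2e-06² + 3.76e-10)]/2 = 8.75 × 10^-6 M
pOH = −log(8.75 × 10^-6) = 5.06; pH = 14.00 − 5.06 = 8.94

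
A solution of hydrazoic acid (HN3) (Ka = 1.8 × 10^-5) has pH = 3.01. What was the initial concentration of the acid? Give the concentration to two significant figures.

C₀ = 5.4 × 10^-2 M

[H+] = 10^(-3.01) = 9.77 × 10^-4 M = x
Ka = x²/(C₀ − x) ⇒ C₀ = x + x²/Ka
C₀ = 9.77 × 10^-4 + (9.77 × 10^-4)²/(1.8 × 10^-5) = 5.40 × 10^-2 M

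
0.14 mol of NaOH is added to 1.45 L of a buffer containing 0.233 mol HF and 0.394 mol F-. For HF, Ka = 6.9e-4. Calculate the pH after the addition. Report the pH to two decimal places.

pH = 3.92

After neutralization: n(HF) = 0.093 mol, n(F-) = 0.534 mol.
pKa = −log(6.9 × 10^-4) = 3.161
pH = pKa + log(n_F-/n_HF) = 3.161 + log(0.534/0.093) = 3.161 + (+0.759)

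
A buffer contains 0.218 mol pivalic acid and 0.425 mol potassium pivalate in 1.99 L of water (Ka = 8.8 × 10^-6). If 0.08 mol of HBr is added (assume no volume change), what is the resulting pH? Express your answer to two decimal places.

Added H+ converts (CH3)3CCOO- to (CH3)3CCOOH: (CH3)3CCOOH → 0.298 mol, (CH3)3CCOO- → 0.345 mol.
pKa = −log(8.8 × 10^-6) = 5.056
Henderson–Hasselbalch with mole ratio 0.345/0.298: pH = 5.056 + (+0.064)

pH = 5.12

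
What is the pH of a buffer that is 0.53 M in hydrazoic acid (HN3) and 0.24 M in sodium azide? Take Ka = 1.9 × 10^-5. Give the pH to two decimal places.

pH = 4.38

pKa = −log(1.9 × 10^-5) = 4.721
Henderson–Hasselbalch: pH = pKa + log([N3-]/[HN3]) = 4.721 + log(0.24/0.53)
pH = 4.721 + (-0.344) = 4.38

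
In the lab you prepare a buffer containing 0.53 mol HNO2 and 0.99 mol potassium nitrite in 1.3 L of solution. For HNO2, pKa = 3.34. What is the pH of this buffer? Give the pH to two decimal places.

pH = pKa + log([A⁻]/[HA]) = 3.34 + log(0.99/0.53)
pH = 3.34 + (+0.271) = 3.61

pH = 3.61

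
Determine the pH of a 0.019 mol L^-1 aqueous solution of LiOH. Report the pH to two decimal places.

pH = 12.28

LiOH is a strong base; [OH-] = 0.019 M.
pOH = -log(0.019) = 1.72
pH = 14.00 - 1.72 = 12.28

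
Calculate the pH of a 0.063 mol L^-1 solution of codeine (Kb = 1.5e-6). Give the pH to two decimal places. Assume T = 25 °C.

C18H21NO3 + H2O ⇌ C18H22NO3+ + OH-
From the ICE table, Kb = x²/(0.063 − x) = 1.5 × 10^-6.
Assume x ≪ 0.063: x ≈ √(1.5 × 10^-6 × 0.063) = 3.07 × 10^-4 M
pOH = 3.51, so pH = 14.00 − pOH = 10.49

pH = 10.49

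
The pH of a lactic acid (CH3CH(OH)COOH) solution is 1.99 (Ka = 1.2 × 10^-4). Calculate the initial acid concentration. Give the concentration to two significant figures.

C₀ = 8.8 × 10^-1 M

[H+] = 10^(-1.99) = 1.02 × 10^-2 M = x
Ka = x²/(C₀ − x) ⇒ C₀ = x + x²/Ka
C₀ = 1.02 × 10^-2 + (1.02 × 10^-2)²/(1.2 × 10^-4) = 8.77 × 10^-1 M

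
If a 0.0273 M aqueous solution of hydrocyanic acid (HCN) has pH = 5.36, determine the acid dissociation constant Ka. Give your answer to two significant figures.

[H+] = 10^(-5.36) = 4.37 × 10^-6 M
At equilibrium [HA] = 0.0273 − 4.37 × 10^-6 = 2.73 × 10^-2 M
Ka = [H+][A-]/[HA] = (4.37 × 10^-6)² / 2.73 × 10^-2 = 7.0 × 10^-10

Ka = 7.0 × 10^-10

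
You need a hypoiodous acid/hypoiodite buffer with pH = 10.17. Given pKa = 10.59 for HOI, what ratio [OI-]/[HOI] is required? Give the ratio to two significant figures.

pH = pKa + log(r) ⇒ log(r) = 10.17 − 10.59 = -0.42
r = [OI-]/[HOI] = 10^(-0.42) = 0.38

ratio = 0.38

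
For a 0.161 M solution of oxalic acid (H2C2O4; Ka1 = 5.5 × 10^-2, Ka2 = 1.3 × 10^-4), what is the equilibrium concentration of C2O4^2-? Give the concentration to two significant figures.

1.3 × 10^-4 M

First ionization gives [H+] ≈ [HC2O4-] = 7.05 × 10^-2 M.
Second step: Ka2 = [H+][C2O4^2-]/[HC2O4-] ≈ [C2O4^2-] (since [H+] ≈ [HC2O4-]).
So [C2O4^2-] ≈ Ka2.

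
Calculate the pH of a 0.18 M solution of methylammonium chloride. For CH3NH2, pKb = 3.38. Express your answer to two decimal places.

CH3NH3+ is the conjugate acid of the weak base CH3NH2.
Kb = 10^(−3.38) = 4.17 × 10^-4
Ka = Kw/Kb = 1.0×10^-14 / 4.17 × 10^-4 = 2.40 × 10^-11
Ka = x²/(0.18 − x) = 2.40 × 10^-11
Neglecting x in the denominator: x = √(2.40 × 10^-11 × 0.18) = 2.08 × 10^-6 M
(x/C₀ = 0.0012% < 5%, so the approximation holds.)
pH = −log[H+] = −log(2.08 × 10^-6) = 5.68

pH = 5.68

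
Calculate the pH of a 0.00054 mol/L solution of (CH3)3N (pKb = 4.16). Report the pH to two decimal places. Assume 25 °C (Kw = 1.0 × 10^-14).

pH = 10.21

(CH3)3N + H2O ⇌ (CH3)3NH+ + OH-
Kb = 10^(−4.16) = 6.92 × 10^-5
Kb = [OH-]²/(0.00054 − [OH-]) = 6.92 × 10^-5
Here C₀/Kb ≈ 7.8, so the small-[OH-] approximation fails. Use the quadratic:
[OH-] = (−Kb + √(Kb² + 4·Kb·C₀))/2 = 1.62 × 10^-4 M
pOH = 3.79, so pH = 14.00 − pOH = 10.21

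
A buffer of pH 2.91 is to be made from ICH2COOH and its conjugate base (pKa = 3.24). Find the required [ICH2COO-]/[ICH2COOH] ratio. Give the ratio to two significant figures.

pH = pKa + log(r) ⇒ log(r) = 2.91 − 3.24 = -0.33
r = [ICH2COO-]/[ICH2COOH] = 10^(-0.33) = 0.468

ratio = 0.47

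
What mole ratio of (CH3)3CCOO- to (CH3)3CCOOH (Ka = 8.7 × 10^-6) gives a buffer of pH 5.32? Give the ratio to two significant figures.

pKa = -log(8.7 × 10^-6) = 5.060
pH = pKa + log(r) ⇒ log(r) = 5.32 − 5.060 = +0.260
r = [(CH3)3CCOO-]/[(CH3)3CCOOH] = 10^(+0.260) = 1.82

ratio = 1.8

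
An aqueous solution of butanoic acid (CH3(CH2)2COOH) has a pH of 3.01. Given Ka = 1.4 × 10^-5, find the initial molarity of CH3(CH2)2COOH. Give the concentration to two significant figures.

[H+] = 10^(-3.01) = 9.77 × 10^-4 M = x
Ka = x²/(C₀ − x) ⇒ C₀ = x + x²/Ka
C₀ = 9.77 × 10^-4 + (9.77 × 10^-4)²/(1.4 × 10^-5) = 6.92 × 10^-2 M

C₀ = 6.9 × 10^-2 M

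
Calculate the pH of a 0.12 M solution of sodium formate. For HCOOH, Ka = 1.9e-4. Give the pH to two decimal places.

pH = 8.40

HCOO- is the conjugate base of the weak acid HCOOH.
Kb = Kw/Ka = 1.0×10^-14 / 1.9 × 10^-4 = 5.26 × 10^-11
Kb = [OH-]²/(0.12 − [OH-]) = 5.26 × 10^-11
Neglecting [OH-] in the denominator: [OH-] = √(5.26 × 10^-11 × 0.12) = 2.51 × 10^-6 M
Check: 0.0021% ionized — well under 5%, approximation valid.
pOH = −log(2.51 × 10^-6) = 5.60; pH = 14.00 − 5.60 = 8.40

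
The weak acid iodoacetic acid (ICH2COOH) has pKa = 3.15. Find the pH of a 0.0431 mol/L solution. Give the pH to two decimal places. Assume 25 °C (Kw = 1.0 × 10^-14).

ICH2COOH ⇌ ICH2COO- + H+
Ka = 10^(−3.15) = 7.08 × 10^-4
Ka = x²/(0.0431 − x) = 7.08 × 10^-4
x is not negligible relative to C₀; solve x² + 0.000708·x − 3.05e-05 = 0.
x = [−0.000708 + √(0.000708² + 0.000122)]/2 = 5.18 × 10^-3 M
pH = −log(5.18 × 10^-3) = 2.29

pH = 2.29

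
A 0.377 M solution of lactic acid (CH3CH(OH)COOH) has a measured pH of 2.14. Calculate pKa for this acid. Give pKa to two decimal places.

[H+] = 10^(-2.14) = 7.24 × 10^-3 M
At equilibrium [HA] = 0.377 − 7.24 × 10^-3 = 3.70 × 10^-1 M
Ka = [H+][A-]/[HA] = (7.24 × 10^-3)² / 3.70 × 10^-1 = 1.42 × 10^-4
pKa = -log(1.42 × 10^-4) = 3.85

pKa = 3.85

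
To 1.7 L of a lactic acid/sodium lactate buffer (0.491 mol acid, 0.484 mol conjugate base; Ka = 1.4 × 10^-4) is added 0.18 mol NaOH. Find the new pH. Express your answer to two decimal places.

OH- converts CH3CH(OH)COOH to CH3CH(OH)COO-: CH3CH(OH)COOH → 0.311 mol, CH3CH(OH)COO- → 0.664 mol.
pKa = −log(1.4 × 10^-4) = 3.854
pH = pKa + log(n_CH3CH(OH)COO-/n_CH3CH(OH)COOH) = 3.854 + log(0.664/0.311) = 3.854 + (+0.329)

pH = 4.18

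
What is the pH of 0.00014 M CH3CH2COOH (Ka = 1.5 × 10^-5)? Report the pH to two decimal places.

CH3CH2COOH ⇌ CH3CH2COO- + H+
Let x = [H+] at equilibrium. Ka = x²/(0.00014 − x).
x is not negligible relative to C₀; solve x² + 1.5e-05·x − 2.1e-09 = 0.
x = (−Ka + √(Ka² + 4·Ka·C₀))/2 = 3.89 × 10^-5 M
pH = −log[H+] = −log(3.89 × 10^-5) = 4.41

pH = 4.41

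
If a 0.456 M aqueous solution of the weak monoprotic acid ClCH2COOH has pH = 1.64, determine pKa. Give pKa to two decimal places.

[H+] = 10^(-1.64) = 2.29 × 10^-2 M
At equilibrium [HA] = 0.456 − 2.29 × 10^-2 = 4.33 × 10^-1 M
Ka = [H+][A-]/[HA] = (2.29 × 10^-2)² / 4.33 × 10^-1 = 1.21 × 10^-3
pKa = -log(1.21 × 10^-3) = 2.92

pKa = 2.92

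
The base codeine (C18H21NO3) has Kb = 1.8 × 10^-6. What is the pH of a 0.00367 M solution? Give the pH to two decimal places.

pH = 9.91

C18H21NO3 + H2O ⇌ C18H22NO3+ + OH-
From the ICE table, Kb = [OH-]²/(0.00367 − [OH-]) = 1.8 × 10^-6.
Neglecting [OH-] in the denominator: [OH-] = √(1.8 × 10^-6 × 0.00367) = 8.13 × 10^-5 M
pOH = −log(8.13 × 10^-5) = 4.09; pH = 14.00 − 4.09 = 9.91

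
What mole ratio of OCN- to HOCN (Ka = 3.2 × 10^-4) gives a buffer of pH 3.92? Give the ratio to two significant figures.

ratio = 2.7

pKa = -log(3.2 × 10^-4) = 3.495
pH = pKa + log(r) ⇒ log(r) = 3.92 − 3.495 = +0.425
r = [OCN-]/[HOCN] = 10^(+0.425) = 2.66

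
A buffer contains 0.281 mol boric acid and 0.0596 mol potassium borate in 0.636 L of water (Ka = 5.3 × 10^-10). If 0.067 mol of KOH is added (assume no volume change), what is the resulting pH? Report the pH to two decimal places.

pH = 9.05

After neutralization: n(B(OH)3) = 0.214 mol, n(B(OH)4-) = 0.127 mol.
pKa = −log(5.3 × 10^-10) = 9.276
pH = pKa + log(n_B(OH)4-/n_B(OH)3) = 9.276 + log(0.127/0.214) = 9.276 + (-0.227)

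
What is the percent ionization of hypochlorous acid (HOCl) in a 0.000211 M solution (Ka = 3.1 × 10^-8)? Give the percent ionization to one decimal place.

1.2%

HOCl ⇌ OCl- + H+; let x = [H+] at equilibrium.
x ≈ √(Ka·C₀) = √(3.1 × 10^-8 × 0.000211) = 2.56 × 10^-6 M
Fraction ionized = 2.56 × 10^-6 / 0.000211 = 0.0121 → 1.2%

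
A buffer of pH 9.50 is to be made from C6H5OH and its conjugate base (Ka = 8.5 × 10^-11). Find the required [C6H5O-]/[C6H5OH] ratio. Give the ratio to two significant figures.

ratio = 0.27

pKa = -log(8.5 × 10^-11) = 10.071
pH = pKa + log(r) ⇒ log(r) = 9.50 − 10.071 = -0.571
r = [C6H5O-]/[C6H5OH] = 10^(-0.571) = 0.269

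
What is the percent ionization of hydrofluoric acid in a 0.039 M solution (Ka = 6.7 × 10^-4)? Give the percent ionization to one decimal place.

12.3%

HF ⇌ F- + H+; let x = [H+] at equilibrium.
Ka = x²/(C₀ − x); solving the quadratic gives x = 4.79 × 10^-3 M.
Fraction ionized = 4.79 × 10^-3 / 0.039 = 0.1228 → 12.3%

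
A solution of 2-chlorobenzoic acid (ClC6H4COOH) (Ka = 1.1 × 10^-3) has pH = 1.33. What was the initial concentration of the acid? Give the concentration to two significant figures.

[H+] = 10^(-1.33) = 4.68 × 10^-2 M = x
Ka = x²/(C₀ − x) ⇒ C₀ = x + x²/Ka
C₀ = 4.68 × 10^-2 + (4.68 × 10^-2)²/(1.1 × 10^-3) = 2.04 M

C₀ = 2.0 M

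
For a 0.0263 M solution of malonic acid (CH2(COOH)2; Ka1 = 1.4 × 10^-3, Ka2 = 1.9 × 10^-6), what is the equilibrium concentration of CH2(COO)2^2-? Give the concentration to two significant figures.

First ionization gives [H+] ≈ [CH2(COOH)COO-] = 5.41 × 10^-3 M.
Second step: Ka2 = [H+][CH2(COO)2^2-]/[CH2(COOH)COO-] ≈ [CH2(COO)2^2-] (since [H+] ≈ [CH2(COOH)COO-]).
So [CH2(COO)2^2-] ≈ Ka2.

1.9 × 10^-6 M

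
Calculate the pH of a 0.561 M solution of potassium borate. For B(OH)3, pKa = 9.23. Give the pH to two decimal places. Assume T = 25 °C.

pH = 11.49

B(OH)4- is the conjugate base of the weak acid B(OH)3.
Ka = 10^(−9.23) = 5.89 × 10^-10
Kb = Kw/Ka = 1.0×10^-14 / 5.89 × 10^-10 = 1.70 × 10^-5
Let x = [OH-] at equilibrium. Kb = x²/(0.561 − x).
Neglecting x in the denominator: x = √(1.70 × 10^-5 × 0.561) = 3.09 × 10^-3 M
Check: 0.55% ionized — well under 5%, approximation valid.
pOH = 2.51, so pH = 14.00 − pOH = 11.49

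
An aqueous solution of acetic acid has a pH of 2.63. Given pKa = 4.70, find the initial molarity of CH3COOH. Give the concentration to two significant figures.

[H+] = 10^(-2.63) = 2.34 × 10^-3 M = x
Ka = 10^(−4.70) = 2.00 × 10^-5
Ka = x²/(C₀ − x) ⇒ C₀ = x + x²/Ka
C₀ = 2.34 × 10^-3 + (2.34 × 10^-3)²/(2.00 × 10^-5) = 2.76 × 10^-1 M

C₀ = 2.8 × 10^-1 M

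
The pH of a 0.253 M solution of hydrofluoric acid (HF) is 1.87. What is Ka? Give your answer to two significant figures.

Ka = 7.6 × 10^-4

[H+] = 10^(-1.87) = 1.35 × 10^-2 M
At equilibrium [HA] = 0.253 − 1.35 × 10^-2 = 2.39 × 10^-1 M
Ka = [H+][A-]/[HA] = (1.35 × 10^-2)² / 2.39 × 10^-1 = 7.6 × 10^-4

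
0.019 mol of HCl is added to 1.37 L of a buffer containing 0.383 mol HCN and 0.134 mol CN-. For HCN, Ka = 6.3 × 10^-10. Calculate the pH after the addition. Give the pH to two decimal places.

pH = 8.66

Added H+ converts CN- to HCN: HCN → 0.402 mol, CN- → 0.115 mol.
pKa = −log(6.3 × 10^-10) = 9.201
Henderson–Hasselbalch with mole ratio 0.115/0.402: pH = 9.201 + (-0.544)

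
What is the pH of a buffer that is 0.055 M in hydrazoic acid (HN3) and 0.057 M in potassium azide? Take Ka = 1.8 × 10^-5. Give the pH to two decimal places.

pH = 4.76

pKa = −log(1.8 × 10^-5) = 4.745
pH = pKa + log([A⁻]/[HA]) = 4.745 + log(0.057/0.055)
pH = 4.745 + (+0.016) = 4.76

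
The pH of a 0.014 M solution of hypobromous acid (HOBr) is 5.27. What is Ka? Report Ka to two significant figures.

[H+] = 10^(-5.27) = 5.37 × 10^-6 M
At equilibrium [HA] = 0.014 − 5.37 × 10^-6 = 1.40 × 10^-2 M
Ka = [H+][A-]/[HA] = (5.37 × 10^-6)² / 1.40 × 10^-2 = 2.1 × 10^-9

Ka = 2.1 × 10^-9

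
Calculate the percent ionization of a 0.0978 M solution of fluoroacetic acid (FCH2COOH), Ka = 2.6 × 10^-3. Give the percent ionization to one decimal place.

FCH2COOH ⇌ FCH2COO- + H+; let x = [H+] at equilibrium.
Solve x² + 0.0026x − 0.000254 = 0 → x = 1.47 × 10^-2 M
% ionization = x/C₀ × 100% = 1.47 × 10^-2/0.0978 × 100% = 15.0%

15.0%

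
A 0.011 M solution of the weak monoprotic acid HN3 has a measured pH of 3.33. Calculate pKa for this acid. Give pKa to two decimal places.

pKa = 4.68

[H+] = 10^(-3.33) = 4.68 × 10^-4 M
At equilibrium [HA] = 0.011 − 4.68 × 10^-4 = 1.05 × 10^-2 M
Ka = [H+][A-]/[HA] = (4.68 × 10^-4)² / 1.05 × 10^-2 = 2.09 × 10^-5
pKa = -log(2.09 × 10^-5) = 4.68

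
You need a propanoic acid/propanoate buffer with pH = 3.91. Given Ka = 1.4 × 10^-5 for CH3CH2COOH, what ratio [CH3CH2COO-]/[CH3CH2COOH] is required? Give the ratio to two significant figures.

ratio = 0.11

pKa = -log(1.4 × 10^-5) = 4.854
pH = pKa + log(r) ⇒ log(r) = 3.91 − 4.854 = -0.944
r = [CH3CH2COO-]/[CH3CH2COOH] = 10^(-0.944) = 0.114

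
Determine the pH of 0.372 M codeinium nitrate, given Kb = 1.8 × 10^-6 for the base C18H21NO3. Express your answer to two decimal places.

pH = 4.34

C18H22NO3+ is the conjugate acid of the weak base C18H21NO3.
Ka = Kw/Kb = 1.0×10^-14 / 1.8 × 10^-6 = 5.56 × 10^-9
From the ICE table, Ka = x²/(0.372 − x) = 5.56 × 10^-9.
Since Ka ≪ C₀, x ≈ √(Ka·C₀) = 4.55 × 10^-5 M.
pH = −log[H+] = −log(4.55 × 10^-5) = 4.34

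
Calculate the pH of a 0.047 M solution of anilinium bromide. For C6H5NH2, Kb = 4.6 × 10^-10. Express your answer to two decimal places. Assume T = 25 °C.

pH = 3.00

C6H5NH3+ is the conjugate acid of the weak base C6H5NH2.
Ka = Kw/Kb = 1.0×10^-14 / 4.6 × 10^-10 = 2.17 × 10^-5
Ka = [H+]²/(0.047 − [H+]) = 2.17 × 10^-5
Assume [H+] ≪ 0.047: [H+] ≈ √(2.17 × 10^-5 × 0.047) = 1.01 × 10^-3 M
([H+]/C₀ = 2.1% < 5%, so the approximation holds.)
pH = −log(1.01 × 10^-3) = 3.00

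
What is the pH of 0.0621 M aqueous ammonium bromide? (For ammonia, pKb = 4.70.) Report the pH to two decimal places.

NH4+ is the conjugate acid of the weak base NH3.
Kb = 10^(−4.70) = 2.00 × 10^-5
Ka = Kw/Kb = 1.0×10^-14 / 2.00 × 10^-5 = 5.00 × 10^-10
From the ICE table, Ka = [H+]²/(0.0621 − [H+]) = 5.00 × 10^-10.
Assume [H+] ≪ 0.0621: [H+] ≈ √(5.00 × 10^-10 × 0.0621) = 5.57 × 10^-6 M
pH = −log[H+] = −log(5.57 × 10^-6) = 5.25

pH = 5.25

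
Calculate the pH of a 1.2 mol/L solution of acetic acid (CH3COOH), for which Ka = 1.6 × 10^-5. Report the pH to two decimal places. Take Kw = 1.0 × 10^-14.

pH = 2.36

CH3COOH ⇌ CH3COO- + H+
From the ICE table, Ka = [H+]²/(1.2 − [H+]) = 1.6 × 10^-5.
Assume [H+] ≪ 1.2: [H+] ≈ √(1.6 × 10^-5 × 1.2) = 4.38 × 10^-3 M
Check: 0.37% ionized — well under 5%, approximation valid.
pH = −log(4.38 × 10^-3) = 2.36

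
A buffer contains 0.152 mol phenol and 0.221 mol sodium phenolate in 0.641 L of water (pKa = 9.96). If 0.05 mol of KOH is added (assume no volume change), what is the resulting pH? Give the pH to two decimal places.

OH- converts C6H5OH to C6H5O-: C6H5OH → 0.102 mol, C6H5O- → 0.271 mol.
pH = pKa + log([A⁻]/[HA]) = 9.96 + log(0.271/0.102) = 9.96 +0.424

pH = 10.38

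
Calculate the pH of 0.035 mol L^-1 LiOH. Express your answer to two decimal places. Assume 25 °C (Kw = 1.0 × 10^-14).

LiOH is a strong base; [OH-] = 0.035 M.
pOH = -log(0.035) = 1.46
pH = 14.00 - 1.46 = 12.54

pH = 12.54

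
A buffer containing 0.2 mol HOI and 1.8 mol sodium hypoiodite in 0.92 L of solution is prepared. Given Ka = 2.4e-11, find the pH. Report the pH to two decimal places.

pH = 11.57

pKa = −log(2.4 × 10^-11) = 10.620
Using pH = pKa + log([base]/[acid]) with [base]/[acid] = 1.8/0.2:
pH = 10.620 + (+0.954) = 11.57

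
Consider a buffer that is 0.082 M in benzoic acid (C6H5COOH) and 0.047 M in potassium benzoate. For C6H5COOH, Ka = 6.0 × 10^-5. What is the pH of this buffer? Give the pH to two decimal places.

pKa = −log(6.0 × 10^-5) = 4.222
Henderson–Hasselbalch: pH = pKa + log([C6H5COO-]/[C6H5COOH]) = 4.222 + log(0.047/0.082)
pH = 4.222 + (-0.242) = 3.98

pH = 3.98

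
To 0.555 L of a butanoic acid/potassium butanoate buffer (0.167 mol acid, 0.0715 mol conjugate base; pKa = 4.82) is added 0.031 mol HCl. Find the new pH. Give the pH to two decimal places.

pH = 4.13

After neutralization: n(CH3(CH2)2COOH) = 0.198 mol, n(CH3(CH2)2COO-) = 0.0405 mol.
Henderson–Hasselbalch with mole ratio 0.0405/0.198: pH = 4.82 + (-0.689)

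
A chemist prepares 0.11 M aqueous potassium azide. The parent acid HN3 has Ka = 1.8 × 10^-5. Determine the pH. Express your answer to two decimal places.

N3- is the conjugate base of the weak acid HN3.
Kb = Kw/Ka = 1.0×10^-14 / 1.8 × 10^-5 = 5.56 × 10^-10
Kb = x²/(0.11 − x) = 5.56 × 10^-10
Since Kb ≪ C₀, x ≈ √(Kb·C₀) = 7.82 × 10^-6 M.
Check: 0.0071% ionized — well under 5%, approximation valid.
pOH = 5.11, so pH = 14.00 − pOH = 8.89

pH = 8.89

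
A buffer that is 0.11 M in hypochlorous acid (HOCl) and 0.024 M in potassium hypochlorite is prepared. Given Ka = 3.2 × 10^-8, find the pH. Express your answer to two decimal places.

pKa = −log(3.2 × 10^-8) = 7.495
Using pH = pKa + log([base]/[acid]) with [base]/[acid] = 0.024/0.11:
pH = 7.495 + (-0.661) = 6.83

pH = 6.83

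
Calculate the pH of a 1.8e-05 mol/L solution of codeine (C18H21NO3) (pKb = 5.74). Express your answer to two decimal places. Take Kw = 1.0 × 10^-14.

C18H21NO3 + H2O ⇌ C18H22NO3+ + OH-
Kb = 10^(−5.74) = 1.82 × 10^-6
Kb = x²/(1.8e-05 − x) = 1.82 × 10^-6
x is not negligible relative to C₀; solve x² + 1.82e-06·x − 3.28e-11 = 0.
x = [−1.82e-06 + √(1.82e-06² + 1.31e-10)]/2 = 4.89 × 10^-6 M
pOH = −log(4.89 × 10^-6) = 5.31; pH = 14.00 − 5.31 = 8.69

pH = 8.69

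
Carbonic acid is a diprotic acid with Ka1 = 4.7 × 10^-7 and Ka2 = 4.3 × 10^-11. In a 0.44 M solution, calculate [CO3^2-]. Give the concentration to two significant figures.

First ionization gives [H+] ≈ [HCO3-] = 4.55 × 10^-4 M.
Second step: Ka2 = [H+][CO3^2-]/[HCO3-] ≈ [CO3^2-] (since [H+] ≈ [HCO3-]).
So [CO3^2-] ≈ Ka2.

4.3 × 10^-11 M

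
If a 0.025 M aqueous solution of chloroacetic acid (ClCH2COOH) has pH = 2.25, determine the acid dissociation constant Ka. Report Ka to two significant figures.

Ka = 1.6 × 10^-3

[H+] = 10^(-2.25) = 5.62 × 10^-3 M
At equilibrium [HA] = 0.025 − 5.62 × 10^-3 = 1.94 × 10^-2 M
Ka = [H+][A-]/[HA] = (5.62 × 10^-3)² / 1.94 × 10^-2 = 1.6 × 10^-3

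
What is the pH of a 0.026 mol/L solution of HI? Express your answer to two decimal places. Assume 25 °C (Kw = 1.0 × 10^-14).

HI is a strong acid and dissociates completely, so [H+] = 0.026 M.
pH = -log(0.026) = 1.59

pH = 1.59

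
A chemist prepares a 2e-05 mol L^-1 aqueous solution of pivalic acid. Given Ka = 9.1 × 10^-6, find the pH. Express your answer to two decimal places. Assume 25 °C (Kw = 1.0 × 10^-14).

pH = 5.01

(CH3)3CCOOH ⇌ (CH3)3CCOO- + H+
Ka = [H+]²/(2e-05 − [H+]) = 9.1 × 10^-6
[H+] is not negligible relative to C₀; solve [H+]² + 9.1e-06·[H+] − 1.82e-10 = 0.
[H+] = (−Ka + √(Ka² + 4·Ka·C₀))/2 = 9.69 × 10^-6 M
pH = −log[H+] = −log(9.69 × 10^-6) = 5.01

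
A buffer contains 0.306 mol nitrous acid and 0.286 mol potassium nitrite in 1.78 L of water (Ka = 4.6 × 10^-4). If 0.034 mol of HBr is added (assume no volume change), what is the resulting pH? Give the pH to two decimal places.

After neutralization: n(HNO2) = 0.34 mol, n(NO2-) = 0.252 mol.
pKa = −log(4.6 × 10^-4) = 3.337
pH = pKa + log(n_NO2-/n_HNO2) = 3.337 + log(0.252/0.34) = 3.337 + (-0.130)

pH = 3.21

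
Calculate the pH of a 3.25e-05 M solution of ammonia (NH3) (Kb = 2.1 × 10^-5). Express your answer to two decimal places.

pH = 9.25

NH3 + H2O ⇌ NH4+ + OH-
Kb = [OH-]²/(3.25e-05 − [OH-]) = 2.1 × 10^-5
[OH-] is not negligible relative to C₀; solve [OH-]² + 2.1e-05·[OH-] − 6.82e-10 = 0.
[OH-] = [−2.1e-05 + √(2.1e-05² + 2.73e-09)]/2 = 1.77 × 10^-5 M
pOH = −log(1.77 × 10^-5) = 4.75; pH = 14.00 − 4.75 = 9.25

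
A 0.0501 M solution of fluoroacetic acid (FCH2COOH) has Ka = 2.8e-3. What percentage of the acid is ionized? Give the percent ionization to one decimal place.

FCH2COOH ⇌ FCH2COO- + H+; let x = [H+] at equilibrium.
Solve x² + 0.0028x − 0.00014 = 0 → x = 1.05 × 10^-2 M
Fraction ionized = 1.05 × 10^-2 / 0.0501 = 0.2096 → 21.0%

21.0%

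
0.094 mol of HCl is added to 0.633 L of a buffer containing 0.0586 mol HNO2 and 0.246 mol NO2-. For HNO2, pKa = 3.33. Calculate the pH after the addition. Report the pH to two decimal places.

pH = 3.33

Added H+ converts NO2- to HNO2: HNO2 → 0.153 mol, NO2- → 0.152 mol.
pH = pKa + log([A⁻]/[HA]) = 3.33 + log(0.152/0.153) = 3.33 -0.003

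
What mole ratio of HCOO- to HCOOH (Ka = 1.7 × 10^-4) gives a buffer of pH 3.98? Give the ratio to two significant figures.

pKa = -log(1.7 × 10^-4) = 3.770
pH = pKa + log(r) ⇒ log(r) = 3.98 − 3.770 = +0.210
r = [HCOO-]/[HCOOH] = 10^(+0.210) = 1.62

ratio = 1.6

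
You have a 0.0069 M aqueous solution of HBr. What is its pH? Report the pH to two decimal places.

pH = 2.16

HBr is a strong acid and dissociates completely, so [H+] = 0.0069 M.
pH = -log(0.0069) = 2.16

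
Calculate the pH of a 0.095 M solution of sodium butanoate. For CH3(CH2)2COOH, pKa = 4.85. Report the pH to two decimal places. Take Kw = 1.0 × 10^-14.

pH = 8.91

CH3(CH2)2COO- is the conjugate base of the weak acid CH3(CH2)2COOH.
Ka = 10^(−4.85) = 1.41 × 10^-5
Kb = Kw/Ka = 1.0×10^-14 / 1.41 × 10^-5 = 7.09 × 10^-10
From the ICE table, Kb = [OH-]²/(0.095 − [OH-]) = 7.09 × 10^-10.
Neglecting [OH-] in the denominator: [OH-] = √(7.09 × 10^-10 × 0.095) = 8.21 × 10^-6 M
pOH = 5.09, so pH = 14.00 − pOH = 8.91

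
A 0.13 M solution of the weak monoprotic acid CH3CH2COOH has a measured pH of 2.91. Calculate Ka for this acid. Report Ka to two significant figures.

Ka = 1.2 × 10^-5

[H+] = 10^(-2.91) = 1.23 × 10^-3 M
At equilibrium [HA] = 0.13 − 1.23 × 10^-3 = 1.29 × 10^-1 M
Ka = [H+][A-]/[HA] = (1.23 × 10^-3)² / 1.29 × 10^-1 = 1.2 × 10^-5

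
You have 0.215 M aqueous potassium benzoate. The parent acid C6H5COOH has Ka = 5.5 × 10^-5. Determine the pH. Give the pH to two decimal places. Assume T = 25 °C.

pH = 8.80

C6H5COO- is the conjugate base of the weak acid C6H5COOH.
Kb = Kw/Ka = 1.0×10^-14 / 5.5 × 10^-5 = 1.82 × 10^-10
Kb = x²/(0.215 − x) = 1.82 × 10^-10
Since Kb ≪ C₀, x ≈ √(Kb·C₀) = 6.26 × 10^-6 M.
pOH = 5.20, so pH = 14.00 − pOH = 8.80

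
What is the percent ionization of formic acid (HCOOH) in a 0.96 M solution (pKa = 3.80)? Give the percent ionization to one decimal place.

HCOOH ⇌ HCOO- + H+; let x = [H+] at equilibrium.
Ka = 10^(−3.80) = 1.58 × 10^-4
x ≈ √(Ka·C₀) = √(1.58 × 10^-4 × 0.96) = 1.23 × 10^-2 M
Fraction ionized = 1.23 × 10^-2 / 0.96 = 0.0128 → 1.3%

1.3%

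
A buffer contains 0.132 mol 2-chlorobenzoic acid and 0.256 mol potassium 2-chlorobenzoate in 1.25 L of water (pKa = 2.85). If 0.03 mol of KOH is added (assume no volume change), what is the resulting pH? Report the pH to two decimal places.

pH = 3.30

OH- converts ClC6H4COOH to ClC6H4COO-: ClC6H4COOH → 0.102 mol, ClC6H4COO- → 0.286 mol.
Henderson–Hasselbalch with mole ratio 0.286/0.102: pH = 2.85 + (+0.448)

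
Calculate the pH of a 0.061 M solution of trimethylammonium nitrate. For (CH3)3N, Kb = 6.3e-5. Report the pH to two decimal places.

pH = 5.51

(CH3)3NH+ is the conjugate acid of the weak base (CH3)3N.
Ka = Kw/Kb = 1.0×10^-14 / 6.3 × 10^-5 = 1.59 × 10^-10
Let x = [H+] at equilibrium. Ka = x²/(0.061 − x).
Assume x ≪ 0.061: x ≈ √(1.59 × 10^-10 × 0.061) = 3.11 × 10^-6 M
(x/C₀ = 0.0051% < 5%, so the approximation holds.)
pH = −log(3.11 × 10^-6) = 5.51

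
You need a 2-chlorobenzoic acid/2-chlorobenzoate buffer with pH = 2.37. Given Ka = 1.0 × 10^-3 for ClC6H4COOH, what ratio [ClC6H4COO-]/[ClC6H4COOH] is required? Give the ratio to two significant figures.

ratio = 0.23

pKa = -log(1.0 × 10^-3) = 3.000
pH = pKa + log(r) ⇒ log(r) = 2.37 − 3.000 = -0.630
r = [ClC6H4COO-]/[ClC6H4COOH] = 10^(-0.630) = 0.234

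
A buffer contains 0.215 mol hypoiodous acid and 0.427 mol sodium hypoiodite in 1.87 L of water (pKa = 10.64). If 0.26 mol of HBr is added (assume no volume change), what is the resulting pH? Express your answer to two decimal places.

After neutralization: n(HOI) = 0.475 mol, n(OI-) = 0.167 mol.
pH = pKa + log(n_OI-/n_HOI) = 10.64 + log(0.167/0.475) = 10.64 + (-0.454)

pH = 10.19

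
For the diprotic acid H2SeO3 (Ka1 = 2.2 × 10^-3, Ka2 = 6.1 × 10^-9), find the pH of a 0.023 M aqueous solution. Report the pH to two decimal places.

pH = 2.21

Ka1 ≫ Ka2, so treat the first dissociation as the only significant source of H+.
Ka1 = x²/(0.023 − x) = 2.2 × 10^-3
Solving the quadratic: x = (−Ka1 + √(Ka1² + 4·Ka1·C₀))/2 = 6.10 × 10^-3 M
pH = −log(6.10 × 10^-3) = 2.21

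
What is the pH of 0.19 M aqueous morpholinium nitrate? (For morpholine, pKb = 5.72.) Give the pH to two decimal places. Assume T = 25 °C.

pH = 4.50

C4H8ONH2+ is the conjugate acid of the weak base C4H8ONH.
Kb = 10^(−5.72) = 1.91 × 10^-6
Ka = Kw/Kb = 1.0×10^-14 / 1.91 × 10^-6 = 5.24 × 10^-9
Let x = [H+] at equilibrium. Ka = x²/(0.19 − x).
Neglecting x in the denominator: x = √(5.24 × 10^-9 × 0.19) = 3.16 × 10^-5 M
pH = −log[H+] = −log(3.16 × 10^-5) = 4.50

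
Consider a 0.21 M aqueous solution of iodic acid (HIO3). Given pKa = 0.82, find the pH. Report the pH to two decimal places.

HIO3 ⇌ IO3- + H+
Ka = 10^(−0.82) = 1.51 × 10^-1
From the ICE table, Ka = [H+]²/(0.21 − [H+]) = 1.51 × 10^-1.
Here C₀/Ka ≈ 1.39, so the small-[H+] approximation fails. Use the quadratic:
[H+] = [−0.151 + √(0.151² + 0.127)]/2 = 1.18 × 10^-1 M
pH = −log[H+] = −log(1.18 × 10^-1) = 0.93

pH = 0.93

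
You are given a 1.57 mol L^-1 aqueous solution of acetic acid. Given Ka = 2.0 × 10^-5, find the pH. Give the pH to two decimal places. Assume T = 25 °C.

CH3COOH ⇌ CH3COO- + H+
Ka = [H+]²/(1.57 − [H+]) = 2.0 × 10^-5
Assume [H+] ≪ 1.57: [H+] ≈ √(2.0 × 10^-5 × 1.57) = 5.60 × 10^-3 M
pH = −log[H+] = −log(5.60 × 10^-3) = 2.25

pH = 2.25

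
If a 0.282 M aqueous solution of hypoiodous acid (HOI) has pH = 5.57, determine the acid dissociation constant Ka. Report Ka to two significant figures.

Ka = 2.6 × 10^-11

[H+] = 10^(-5.57) = 2.69 × 10^-6 M
At equilibrium [HA] = 0.282 − 2.69 × 10^-6 = 2.82 × 10^-1 M
Ka = [H+][A-]/[HA] = (2.69 × 10^-6)² / 2.82 × 10^-1 = 2.6 × 10^-11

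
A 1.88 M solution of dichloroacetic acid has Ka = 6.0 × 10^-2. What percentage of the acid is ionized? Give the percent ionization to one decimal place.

Cl2CHCOOH ⇌ Cl2CHCOO- + H+; let x = [H+] at equilibrium.
Solve x² + 0.06x − 0.113 = 0 → x = 3.07 × 10^-1 M
% ionization = x/C₀ × 100% = 3.07 × 10^-1/1.88 × 100% = 16.3%

16.3%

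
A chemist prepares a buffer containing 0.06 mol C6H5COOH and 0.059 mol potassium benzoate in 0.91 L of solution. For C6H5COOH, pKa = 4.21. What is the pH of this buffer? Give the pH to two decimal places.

pH = 4.20

Henderson–Hasselbalch: pH = pKa + log([C6H5COO-]/[C6H5COOH]) = 4.21 + log(0.059/0.06)
pH = 4.21 + (-0.007) = 4.20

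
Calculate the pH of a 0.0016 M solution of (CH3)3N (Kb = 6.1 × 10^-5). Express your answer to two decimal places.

pH = 10.45

(CH3)3N + H2O ⇌ (CH3)3NH+ + OH-
Kb = x²/(0.0016 − x) = 6.1 × 10^-5
Here C₀/Kb ≈ 26.2, so the small-x approximation fails. Use the quadratic:
x = (−Kb + √(Kb² + 4·Kb·C₀))/2 = 2.83 × 10^-4 M
pOH = 3.55, so pH = 14.00 − pOH = 10.45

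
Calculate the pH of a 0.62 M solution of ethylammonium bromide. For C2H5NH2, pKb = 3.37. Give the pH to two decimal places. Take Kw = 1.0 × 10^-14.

C2H5NH3+ is the conjugate acid of the weak base C2H5NH2.
Kb = 10^(−3.37) = 4.27 × 10^-4
Ka = Kw/Kb = 1.0×10^-14 / 4.27 × 10^-4 = 2.34 × 10^-11
From the ICE table, Ka = [H+]²/(0.62 − [H+]) = 2.34 × 10^-11.
Since Ka ≪ C₀, [H+] ≈ √(Ka·C₀) = 3.81 × 10^-6 M.
Check: 0.00061% ionized — well under 5%, approximation valid.
pH = −log(3.81 × 10^-6) = 5.42

pH = 5.42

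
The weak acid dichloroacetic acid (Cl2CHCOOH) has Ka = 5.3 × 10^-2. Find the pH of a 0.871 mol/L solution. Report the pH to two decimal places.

pH = 0.72

Cl2CHCOOH ⇌ Cl2CHCOO- + H+
Let x = [H+] at equilibrium. Ka = x²/(0.871 − x).
The 5% rule fails; solving x² + Ka·x − Ka·C₀ = 0 exactly:
x = [−0.053 + √(0.053² + 0.185)]/2 = 1.90 × 10^-1 M
pH = −log[H+] = −log(1.90 × 10^-1) = 0.72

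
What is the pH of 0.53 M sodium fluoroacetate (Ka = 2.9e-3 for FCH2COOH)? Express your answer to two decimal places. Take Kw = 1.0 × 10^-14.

FCH2COO- is the conjugate base of the weak acid FCH2COOH.
Kb = Kw/Ka = 1.0×10^-14 / 2.9 × 10^-3 = 3.45 × 10^-12
Kb = [OH-]²/(0.53 − [OH-]) = 3.45 × 10^-12
Assume [OH-] ≪ 0.53: [OH-] ≈ √(3.45 × 10^-12 × 0.53) = 1.35 × 10^-6 M
([OH-]/C₀ = 0.00026% < 5%, so the approximation holds.)
pOH = 5.87, so pH = 14.00 − pOH = 8.13

pH = 8.13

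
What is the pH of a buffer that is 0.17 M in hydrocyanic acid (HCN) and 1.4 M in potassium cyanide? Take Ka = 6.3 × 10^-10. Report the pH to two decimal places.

pKa = −log(6.3 × 10^-10) = 9.201
Using pH = pKa + log([base]/[acid]) with [base]/[acid] = 1.4/0.17:
pH = 9.201 + (+0.916) = 10.12

pH = 10.12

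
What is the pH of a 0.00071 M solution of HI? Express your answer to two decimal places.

pH = 3.15

HI is a strong acid and dissociates completely, so [H+] = 0.00071 M.
pH = -log(0.00071) = 3.15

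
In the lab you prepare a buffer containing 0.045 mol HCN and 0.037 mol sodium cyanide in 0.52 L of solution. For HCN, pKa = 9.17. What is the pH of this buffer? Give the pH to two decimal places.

pH = 9.08

Using pH = pKa + log([base]/[acid]) with [base]/[acid] = 0.037/0.045:
pH = 9.17 + (-0.085) = 9.08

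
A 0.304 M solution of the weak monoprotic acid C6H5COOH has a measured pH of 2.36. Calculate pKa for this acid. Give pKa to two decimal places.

pKa = 4.20

[H+] = 10^(-2.36) = 4.37 × 10^-3 M
At equilibrium [HA] = 0.304 − 4.37 × 10^-3 = 3.00 × 10^-1 M
Ka = [H+][A-]/[HA] = (4.37 × 10^-3)² / 3.00 × 10^-1 = 6.37 × 10^-5
pKa = -log(6.37 × 10^-5) = 4.20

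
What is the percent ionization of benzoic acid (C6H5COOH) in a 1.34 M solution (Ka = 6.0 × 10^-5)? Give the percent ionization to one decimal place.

0.7%

C6H5COOH ⇌ C6H5COO- + H+; let x = [H+] at equilibrium.
x ≈ √(Ka·C₀) = √(6.0 × 10^-5 × 1.34) = 8.97 × 10^-3 M
% ionization = x/C₀ × 100% = 8.97 × 10^-3/1.34 × 100% = 0.7%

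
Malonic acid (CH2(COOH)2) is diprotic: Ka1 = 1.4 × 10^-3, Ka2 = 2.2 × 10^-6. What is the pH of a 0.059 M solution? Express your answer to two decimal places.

pH = 2.07

Since Ka1 ≫ Ka2, the first ionization dominates [H+].
Ka1 = x²/(0.059 − x) = 1.4 × 10^-3
Solving the quadratic: x = (−Ka1 + √(Ka1² + 4·Ka1·C₀))/2 = 8.42 × 10^-3 M
pH = −log(8.42 × 10^-3) = 2.07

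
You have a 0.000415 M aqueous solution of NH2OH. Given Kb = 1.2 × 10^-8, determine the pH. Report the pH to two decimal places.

NH2OH + H2O ⇌ NH3OH+ + OH-
Kb = [OH-]²/(0.000415 − [OH-]) = 1.2 × 10^-8
Since Kb ≪ C₀, [OH-] ≈ √(Kb·C₀) = 2.23 × 10^-6 M.
pOH = 5.65, so pH = 14.00 − pOH = 8.35

pH = 8.35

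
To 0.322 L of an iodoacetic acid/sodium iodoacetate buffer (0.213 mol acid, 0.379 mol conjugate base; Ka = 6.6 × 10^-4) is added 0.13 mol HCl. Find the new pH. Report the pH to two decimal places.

pH = 3.04

After neutralization: n(ICH2COOH) = 0.343 mol, n(ICH2COO-) = 0.249 mol.
pKa = −log(6.6 × 10^-4) = 3.180
pH = pKa + log(n_ICH2COO-/n_ICH2COOH) = 3.180 + log(0.249/0.343) = 3.180 + (-0.139)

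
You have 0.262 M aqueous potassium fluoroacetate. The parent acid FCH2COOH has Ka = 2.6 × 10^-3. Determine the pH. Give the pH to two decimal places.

pH = 8.00

FCH2COO- is the conjugate base of the weak acid FCH2COOH.
Kb = Kw/Ka = 1.0×10^-14 / 2.6 × 10^-3 = 3.85 × 10^-12
Kb = [OH-]²/(0.262 − [OH-]) = 3.85 × 10^-12
Assume [OH-] ≪ 0.262: [OH-] ≈ √(3.85 × 10^-12 × 0.262) = 1.00 × 10^-6 M
pOH = 6.00, so pH = 14.00 − pOH = 8.00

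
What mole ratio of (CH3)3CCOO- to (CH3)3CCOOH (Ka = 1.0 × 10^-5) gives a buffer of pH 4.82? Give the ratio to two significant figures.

ratio = 0.66

pKa = -log(1.0 × 10^-5) = 5.000
pH = pKa + log(r) ⇒ log(r) = 4.82 − 5.000 = -0.180
r = [(CH3)3CCOO-]/[(CH3)3CCOOH] = 10^(-0.180) = 0.661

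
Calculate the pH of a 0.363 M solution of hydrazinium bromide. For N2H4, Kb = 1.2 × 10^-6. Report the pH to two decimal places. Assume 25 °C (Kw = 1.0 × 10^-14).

pH = 4.26

N2H5+ is the conjugate acid of the weak base N2H4.
Ka = Kw/Kb = 1.0×10^-14 / 1.2 × 10^-6 = 8.33 × 10^-9
From the ICE table, Ka = [H+]²/(0.363 − [H+]) = 8.33 × 10^-9.
Assume [H+] ≪ 0.363: [H+] ≈ √(8.33 × 10^-9 × 0.363) = 5.50 × 10^-5 M
pH = −log(5.50 × 10^-5) = 4.26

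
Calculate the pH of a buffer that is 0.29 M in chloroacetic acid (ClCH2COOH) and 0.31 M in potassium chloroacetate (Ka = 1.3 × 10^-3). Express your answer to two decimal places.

pH = 2.92

pKa = −log(1.3 × 10^-3) = 2.886
pH = pKa + log([A⁻]/[HA]) = 2.886 + log(0.31/0.29)
pH = 2.886 + (+0.029) = 2.92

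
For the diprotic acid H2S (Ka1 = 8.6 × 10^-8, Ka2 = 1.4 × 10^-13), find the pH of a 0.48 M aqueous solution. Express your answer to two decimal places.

Since Ka1 ≫ Ka2, the first ionization dominates [H+].
Ka1 = x²/(0.48 − x) = 8.6 × 10^-8
x ≈ √(8.6 × 10^-8 × 0.48) = 2.03 × 10^-4 M
pH = −log(2.03 × 10^-4) = 3.69

pH = 3.69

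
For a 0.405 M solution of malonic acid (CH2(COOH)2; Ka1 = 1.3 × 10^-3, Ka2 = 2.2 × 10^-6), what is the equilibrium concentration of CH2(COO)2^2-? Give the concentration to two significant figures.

2.2 × 10^-6 M

First ionization gives [H+] ≈ [CH2(COOH)COO-] = 2.23 × 10^-2 M.
Second step: Ka2 = [H+][CH2(COO)2^2-]/[CH2(COOH)COO-] ≈ [CH2(COO)2^2-] (since [H+] ≈ [CH2(COOH)COO-]).
So [CH2(COO)2^2-] ≈ Ka2.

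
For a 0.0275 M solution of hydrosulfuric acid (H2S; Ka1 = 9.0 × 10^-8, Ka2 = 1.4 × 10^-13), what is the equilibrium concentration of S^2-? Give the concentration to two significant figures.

1.4 × 10^-13 M

First ionization gives [H+] ≈ [HS-] = 4.97 × 10^-5 M.
Second step: Ka2 = [H+][S^2-]/[HS-] ≈ [S^2-] (since [H+] ≈ [HS-]).
So [S^2-] ≈ Ka2.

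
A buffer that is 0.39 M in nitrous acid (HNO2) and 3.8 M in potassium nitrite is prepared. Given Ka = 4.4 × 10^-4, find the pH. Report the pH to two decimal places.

pH = 4.35

pKa = −log(4.4 × 10^-4) = 3.357
Henderson–Hasselbalch: pH = pKa + log([NO2-]/[HNO2]) = 3.357 + log(3.8/0.39)
pH = 3.357 + (+0.989) = 4.35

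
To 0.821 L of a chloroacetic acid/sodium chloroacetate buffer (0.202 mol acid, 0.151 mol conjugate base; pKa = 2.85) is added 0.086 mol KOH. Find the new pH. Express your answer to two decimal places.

After neutralization: n(ClCH2COOH) = 0.116 mol, n(ClCH2COO-) = 0.237 mol.
pH = pKa + log([A⁻]/[HA]) = 2.85 + log(0.237/0.116) = 2.85 +0.310

pH = 3.16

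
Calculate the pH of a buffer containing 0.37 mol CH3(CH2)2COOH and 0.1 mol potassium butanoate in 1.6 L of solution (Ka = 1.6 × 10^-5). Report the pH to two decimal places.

pKa = −log(1.6 × 10^-5) = 4.796
Using pH = pKa + log([base]/[acid]) with [base]/[acid] = 0.1/0.37:
pH = 4.796 + (-0.568) = 4.23

pH = 4.23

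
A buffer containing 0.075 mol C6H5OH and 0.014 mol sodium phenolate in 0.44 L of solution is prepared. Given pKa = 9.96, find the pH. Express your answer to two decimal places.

pH = 9.23

Using pH = pKa + log([base]/[acid]) with [base]/[acid] = 0.014/0.075:
pH = 9.96 + (-0.729) = 9.23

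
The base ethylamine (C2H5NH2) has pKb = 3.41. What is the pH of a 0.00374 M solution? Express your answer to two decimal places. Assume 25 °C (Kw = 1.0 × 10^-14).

C2H5NH2 + H2O ⇌ C2H5NH3+ + OH-
Kb = 10^(−3.41) = 3.89 × 10^-4
From the ICE table, Kb = [OH-]²/(0.00374 − [OH-]) = 3.89 × 10^-4.
The 5% rule fails; solving [OH-]² + Kb·[OH-] − Kb·C₀ = 0 exactly:
[OH-] = (−Kb + √(Kb² + 4·Kb·C₀))/2 = 1.03 × 10^-3 M
pOH = 2.99, so pH = 14.00 − pOH = 11.01

pH = 11.01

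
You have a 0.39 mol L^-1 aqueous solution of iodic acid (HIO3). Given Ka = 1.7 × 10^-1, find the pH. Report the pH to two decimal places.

pH = 0.73

HIO3 ⇌ IO3- + H+
From the ICE table, Ka = [H+]²/(0.39 − [H+]) = 1.7 × 10^-1.
The 5% rule fails; solving [H+]² + Ka·[H+] − Ka·C₀ = 0 exactly:
[H+] = (−Ka + √(Ka² + 4·Ka·C₀))/2 = 1.86 × 10^-1 M
pH = −log[H+] = −log(1.86 × 10^-1) = 0.73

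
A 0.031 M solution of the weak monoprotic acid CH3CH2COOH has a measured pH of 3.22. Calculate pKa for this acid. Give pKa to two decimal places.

pKa = 4.92

[H+] = 10^(-3.22) = 6.03 × 10^-4 M
At equilibrium [HA] = 0.031 − 6.03 × 10^-4 = 3.04 × 10^-2 M
Ka = [H+][A-]/[HA] = (6.03 × 10^-4)² / 3.04 × 10^-2 = 1.20 × 10^-5
pKa = -log(1.20 × 10^-5) = 4.92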